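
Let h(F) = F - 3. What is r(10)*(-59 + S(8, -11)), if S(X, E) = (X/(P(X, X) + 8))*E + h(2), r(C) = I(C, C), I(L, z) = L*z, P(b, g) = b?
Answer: -6550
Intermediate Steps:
h(F) = -3 + F
r(C) = C² (r(C) = C*C = C²)
S(X, E) = -1 + E*X/(8 + X) (S(X, E) = (X/(X + 8))*E + (-3 + 2) = (X/(8 + X))*E - 1 = E*X/(8 + X) - 1 = -1 + E*X/(8 + X))
r(10)*(-59 + S(8, -11)) = 10²*(-59 + (-8 - 1*8 - 11*8)/(8 + 8)) = 100*(-59 + (-8 - 8 - 88)/16) = 100*(-59 + (1/16)*(-104)) = 100*(-59 - 13/2) = 100*(-131/2) = -6550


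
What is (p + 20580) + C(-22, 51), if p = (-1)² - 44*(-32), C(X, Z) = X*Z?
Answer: 20867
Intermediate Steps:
p = 1409 (p = 1 + 1408 = 1409)
(p + 20580) + C(-22, 51) = (1409 + 20580) - 22*51 = 21989 - 1122 = 20867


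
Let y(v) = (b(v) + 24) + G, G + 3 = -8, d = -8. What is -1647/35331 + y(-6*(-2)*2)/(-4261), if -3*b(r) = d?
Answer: -7571386/150545391 ≈ -0.050293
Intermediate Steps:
b(r) = 8/3 (b(r) = -1/3*(-8) = 8/3)
G = -11 (G = -3 - 8 = -11)
y(v) = 47/3 (y(v) = (8/3 + 24) - 11 = 80/3 - 11 = 47/3)
-1647/35331 + y(-6*(-2)*2)/(-4261) = -1647/35331 + (47/3)/(-4261) = -1647*1/35331 + (47/3)*(-1/4261) = -549/11777 - 47/12783 = -7571386/150545391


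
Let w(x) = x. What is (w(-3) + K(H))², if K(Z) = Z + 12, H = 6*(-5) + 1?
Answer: 400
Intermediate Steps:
H = -29 (H = -30 + 1 = -29)
K(Z) = 12 + Z
(w(-3) + K(H))² = (-3 + (12 - 29))² = (-3 - 17)² = (-20)² = 400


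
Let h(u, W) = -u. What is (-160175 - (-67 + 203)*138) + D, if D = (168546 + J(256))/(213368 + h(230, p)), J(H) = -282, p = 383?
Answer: -706284905/3947 ≈ -1.7894e+5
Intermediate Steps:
D = 3116/3947 (D = (168546 - 282)/(213368 - 1*230) = 168264/(213368 - 230) = 168264/213138 = 168264*(1/213138) = 3116/3947 ≈ 0.78946)
(-160175 - (-67 + 203)*138) + D = (-160175 - (-67 + 203)*138) + 3116/3947 = (-160175 - 136*138) + 3116/3947 = (-160175 - 1*18768) + 3116/3947 = (-160175 - 18768) + 3116/3947 = -178943 + 3116/3947 = -706284905/3947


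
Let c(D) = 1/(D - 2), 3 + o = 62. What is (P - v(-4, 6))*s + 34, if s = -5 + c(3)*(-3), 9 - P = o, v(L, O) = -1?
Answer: 426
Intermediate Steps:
o = 59 (o = -3 + 62 = 59)
c(D) = 1/(-2 + D)
P = -50 (P = 9 - 1*59 = 9 - 59 = -50)
s = -8 (s = -5 - 3/(-2 + 3) = -5 - 3/1 = -5 + 1*(-3) = -5 - 3 = -8)
(P - v(-4, 6))*s + 34 = (-50 - 1*(-1))*(-8) + 34 = (-50 + 1)*(-8) + 34 = -49*(-8) + 34 = 392 + 34 = 426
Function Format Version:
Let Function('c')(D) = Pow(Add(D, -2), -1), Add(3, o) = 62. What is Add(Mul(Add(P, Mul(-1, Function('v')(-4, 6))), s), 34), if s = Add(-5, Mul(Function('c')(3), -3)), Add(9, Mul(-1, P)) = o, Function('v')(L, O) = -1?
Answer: 426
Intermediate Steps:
o = 59 (o = Add(-3, 62) = 59)
Function('c')(D) = Pow(Add(-2, D), -1)
P = -50 (P = Add(9, Mul(-1, 59)) = Add(9, -59) = -50)
s = -8 (s = Add(-5, Mul(Pow(Add(-2, 3), -1), -3)) = Add(-5, Mul(Pow(1, -1), -3)) = Add(-5, Mul(1, -3)) = Add(-5, -3) = -8)
Add(Mul(Add(P, Mul(-1, Function('v')(-4, 6))), s), 34) = Add(Mul(Add(-50, Mul(-1, -1)), -8), 34) = Add(Mul(Add(-50, 1), -8), 34) = Add(Mul(-49, -8), 34) = Add(392, 34) = 426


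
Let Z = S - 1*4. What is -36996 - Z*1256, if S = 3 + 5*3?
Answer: -54580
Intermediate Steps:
S = 18 (S = 3 + 15 = 18)
Z = 14 (Z = 18 - 1*4 = 18 - 4 = 14)
-36996 - Z*1256 = -36996 - 14*1256 = -36996 - 1*17584 = -36996 - 17584 = -54580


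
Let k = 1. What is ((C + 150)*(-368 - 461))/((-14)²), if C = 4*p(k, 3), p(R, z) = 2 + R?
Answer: -67149/98 ≈ -685.19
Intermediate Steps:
C = 12 (C = 4*(2 + 1) = 4*3 = 12)
((C + 150)*(-368 - 461))/((-14)²) = ((12 + 150)*(-368 - 461))/((-14)²) = (162*(-829))/196 = -134298*1/196 = -67149/98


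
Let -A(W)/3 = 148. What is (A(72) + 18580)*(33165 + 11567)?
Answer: 811259552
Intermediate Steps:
A(W) = -444 (A(W) = -3*148 = -444)
(A(72) + 18580)*(33165 + 11567) = (-444 + 18580)*(33165 + 11567) = 18136*44732 = 811259552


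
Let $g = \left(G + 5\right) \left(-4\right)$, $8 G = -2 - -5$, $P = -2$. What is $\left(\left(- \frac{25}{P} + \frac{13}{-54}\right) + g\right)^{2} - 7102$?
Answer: $- \frac{20460431}{2916} \approx -7016.6$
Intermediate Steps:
$G = \frac{3}{8}$ ($G = \frac{-2 - -5}{8} = \frac{-2 + 5}{8} = \frac{1}{8} \cdot 3 = \frac{3}{8} \approx 0.375$)
$g = - \frac{43}{2}$ ($g = \left(\frac{3}{8} + 5\right) \left(-4\right) = \frac{43}{8} \left(-4\right) = - \frac{43}{2} \approx -21.5$)
$\left(\left(- \frac{25}{P} + \frac{13}{-54}\right) + g\right)^{2} - 7102 = \left(\left(- \frac{25}{-2} + \frac{13}{-54}\right) - \frac{43}{2}\right)^{2} - 7102 = \left(\left(\left(-25\right) \left(- \frac{1}{2}\right) + 13 \left(- \frac{1}{54}\right)\right) - \frac{43}{2}\right)^{2} - 7102 = \left(\left(\frac{25}{2} - \frac{13}{54}\right) - \frac{43}{2}\right)^{2} - 7102 = \left(\frac{331}{27} - \frac{43}{2}\right)^{2} - 7102 = \left(- \frac{499}{54}\right)^{2} - 7102 = \frac{249001}{2916} - 7102 = - \frac{20460431}{2916}$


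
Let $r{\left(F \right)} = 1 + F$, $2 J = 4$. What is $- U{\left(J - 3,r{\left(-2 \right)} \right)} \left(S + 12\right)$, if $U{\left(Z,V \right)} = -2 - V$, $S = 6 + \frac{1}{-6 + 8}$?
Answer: $\frac{37}{2} \approx 18.5$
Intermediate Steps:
$J = 2$ ($J = \frac{1}{2} \cdot 4 = 2$)
$S = \frac{13}{2}$ ($S = 6 + \frac{1}{2} = \frac{13}{2} \approx 6.5$)
$- U{\left(J - 3,r{\left(-2 \right)} \right)} \left(S + 12\right) = - (-2 - \left(1 - 2\right)) \left(\frac{13}{2} + 12\right) = - (-2 - -1) \frac{37}{2} = - (-2 + 1) \frac{37}{2} = \left(-1\right) \left(-1\right) \frac{37}{2} = 1 \cdot \frac{37}{2} = \frac{37}{2}$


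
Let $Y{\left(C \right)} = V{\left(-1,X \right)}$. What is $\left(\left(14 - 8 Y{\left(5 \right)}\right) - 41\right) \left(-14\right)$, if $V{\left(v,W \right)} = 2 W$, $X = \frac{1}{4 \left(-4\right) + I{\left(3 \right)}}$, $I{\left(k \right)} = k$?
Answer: $\frac{4690}{13} \approx 360.77$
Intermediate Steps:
$X = - \frac{1}{13}$ ($X = \frac{1}{4 \left(-4\right) + 3} = \frac{1}{-16 + 3} = \frac{1}{-13} = - \frac{1}{13} \approx -0.076923$)
$Y{\left(C \right)} = - \frac{2}{13}$ ($Y{\left(C \right)} = 2 \left(- \frac{1}{13}\right) = - \frac{2}{13}$)
$\left(\left(14 - 8 Y{\left(5 \right)}\right) - 41\right) \left(-14\right) = \left(\left(14 - - \frac{16}{13}\right) - 41\right) \left(-14\right) = \left(\left(14 + \frac{16}{13}\right) - 41\right) \left(-14\right) = \left(\frac{198}{13} - 41\right) \left(-14\right) = \left(- \frac{335}{13}\right) \left(-14\right) = \frac{4690}{13}$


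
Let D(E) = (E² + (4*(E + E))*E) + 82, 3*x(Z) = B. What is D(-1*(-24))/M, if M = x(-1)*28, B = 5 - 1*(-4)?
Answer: 2633/42 ≈ 62.690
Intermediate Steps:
B = 9 (B = 5 + 4 = 9)
x(Z) = 3 (x(Z) = (⅓)*9 = 3)
D(E) = 82 + 9*E² (D(E) = (E² + (4*(2*E))*E) + 82 = (E² + (8*E)*E) + 82 = (E² + 8*E²) + 82 = 9*E² + 82 = 82 + 9*E²)
M = 84 (M = 3*28 = 84)
D(-1*(-24))/M = (82 + 9*(-1*(-24))²)/84 = (82 + 9*24²)*(1/84) = (82 + 9*576)*(1/84) = (82 + 5184)*(1/84) = 5266*(1/84) = 2633/42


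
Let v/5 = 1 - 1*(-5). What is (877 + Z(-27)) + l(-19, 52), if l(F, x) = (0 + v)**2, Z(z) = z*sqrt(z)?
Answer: 1777 - 81*I*sqrt(3) ≈ 1777.0 - 140.3*I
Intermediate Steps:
v = 30 (v = 5*(1 - 1*(-5)) = 5*(1 + 5) = 5*6 = 30)
Z(z) = z**(3/2)
l(F, x) = 900 (l(F, x) = (0 + 30)**2 = 30**2 = 900)
(877 + Z(-27)) + l(-19, 52) = (877 + (-27)**(3/2)) + 900 = (877 - 81*I*sqrt(3)) + 900 = 1777 - 81*I*sqrt(3)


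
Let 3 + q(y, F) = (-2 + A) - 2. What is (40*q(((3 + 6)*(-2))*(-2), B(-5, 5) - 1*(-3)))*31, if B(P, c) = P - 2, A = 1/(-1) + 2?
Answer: -7440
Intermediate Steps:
A = 1 (A = -1 + 2 = 1)
B(P, c) = -2 + P
q(y, F) = -6 (q(y, F) = -3 + ((-2 + 1) - 2) = -3 + (-1 - 2) = -3 - 3 = -6)
(40*q(((3 + 6)*(-2))*(-2), B(-5, 5) - 1*(-3)))*31 = (40*(-6))*31 = -240*31 = -7440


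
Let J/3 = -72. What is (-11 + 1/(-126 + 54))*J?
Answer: 2379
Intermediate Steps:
J = -216 (J = 3*(-72) = -216)
(-11 + 1/(-126 + 54))*J = (-11 + 1/(-126 + 54))*(-216) = (-11 + 1/(-72))*(-216) = (-11 - 1/72)*(-216) = -793/72*(-216) = 2379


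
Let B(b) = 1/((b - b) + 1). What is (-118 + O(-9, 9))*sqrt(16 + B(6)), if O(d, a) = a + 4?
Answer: -105*sqrt(17) ≈ -432.93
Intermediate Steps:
O(d, a) = 4 + a
B(b) = 1 (B(b) = 1/(0 + 1) = 1/1 = 1)
(-118 + O(-9, 9))*sqrt(16 + B(6)) = (-118 + (4 + 9))*sqrt(16 + 1) = (-118 + 13)*sqrt(17) = -105*sqrt(17)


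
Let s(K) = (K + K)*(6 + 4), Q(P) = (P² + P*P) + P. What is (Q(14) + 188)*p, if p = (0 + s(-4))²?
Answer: 3801600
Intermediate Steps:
Q(P) = P + 2*P² (Q(P) = (P² + P²) + P = 2*P² + P = P + 2*P²)
s(K) = 20*K (s(K) = (2*K)*10 = 20*K)
p = 6400 (p = (0 + 20*(-4))² = (0 - 80)² = (-80)² = 6400)
(Q(14) + 188)*p = (14*(1 + 2*14) + 188)*6400 = (14*(1 + 28) + 188)*6400 = (14*29 + 188)*6400 = (406 + 188)*6400 = 594*6400 = 3801600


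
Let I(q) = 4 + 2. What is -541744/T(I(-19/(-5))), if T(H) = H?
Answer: -270872/3 ≈ -90291.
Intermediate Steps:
I(q) = 6
-541744/T(I(-19/(-5))) = -541744/6 = -541744*1/6 = -270872/3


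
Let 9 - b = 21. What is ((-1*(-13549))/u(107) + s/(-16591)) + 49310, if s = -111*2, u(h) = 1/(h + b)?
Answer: 22173291037/16591 ≈ 1.3365e+6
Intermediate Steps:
b = -12 (b = 9 - 1*21 = 9 - 21 = -12)
u(h) = 1/(-12 + h) (u(h) = 1/(h - 12) = 1/(-12 + h))
s = -222
((-1*(-13549))/u(107) + s/(-16591)) + 49310 = ((-1*(-13549))/(1/(-12 + 107)) - 222/(-16591)) + 49310 = (13549/(1/95) - 222*(-1/16591)) + 49310 = (13549/(1/95) + 222/16591) + 49310 = (13549*95 + 222/16591) + 49310 = (1287155 + 222/16591) + 49310 = 21355188827/16591 + 49310 = 22173291037/16591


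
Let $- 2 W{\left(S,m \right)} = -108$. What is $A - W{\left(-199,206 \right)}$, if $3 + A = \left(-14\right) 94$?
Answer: $-1373$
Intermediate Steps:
$W{\left(S,m \right)} = 54$ ($W{\left(S,m \right)} = \left(- \frac{1}{2}\right) \left(-108\right) = 54$)
$A = -1319$ ($A = -3 - 1316 = -1319$)
$A - W{\left(-199,206 \right)} = -1319 - 54 = -1373$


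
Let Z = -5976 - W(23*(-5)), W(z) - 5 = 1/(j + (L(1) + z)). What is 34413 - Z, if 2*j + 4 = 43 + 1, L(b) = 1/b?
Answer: 3797035/94 ≈ 40394.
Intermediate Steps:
j = 20 (j = -2 + (43 + 1)/2 = -2 + (½)*44 = -2 + 22 = 20)
W(z) = 5 + 1/(21 + z) (W(z) = 5 + 1/(20 + (1/1 + z)) = 5 + 1/(20 + (1 + z)) = 5 + 1/(21 + z))
Z = -562213/94 (Z = -5976 - (106 + 5*(23*(-5)))/(21 + 23*(-5)) = -5976 - (106 + 5*(-115))/(21 - 115) = -5976 - (106 - 575)/(-94) = -5976 - (-1)*(-469)/94 = -5976 - 1*469/94 = -5976 - 469/94 = -562213/94 ≈ -5981.0)
34413 - Z = 34413 - 1*(-562213/94) = 34413 + 562213/94 = 3797035/94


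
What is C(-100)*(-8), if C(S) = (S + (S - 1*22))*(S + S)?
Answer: -355200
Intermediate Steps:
C(S) = 2*S*(-22 + 2*S) (C(S) = (S + (S - 22))*(2*S) = (S + (-22 + S))*(2*S) = (-22 + 2*S)*(2*S) = 2*S*(-22 + 2*S))
C(-100)*(-8) = (4*(-100)*(-11 - 100))*(-8) = (4*(-100)*(-111))*(-8) = 44400*(-8) = -355200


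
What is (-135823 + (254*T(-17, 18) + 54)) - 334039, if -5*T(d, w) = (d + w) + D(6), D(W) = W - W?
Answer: -2349294/5 ≈ -4.6986e+5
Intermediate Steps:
D(W) = 0
T(d, w) = -d/5 - w/5 (T(d, w) = -((d + w) + 0)/5 = -(d + w)/5 = -d/5 - w/5)
(-135823 + (254*T(-17, 18) + 54)) - 334039 = (-135823 + (254*(-⅕*(-17) - ⅕*18) + 54)) - 334039 = (-135823 + (254*(17/5 - 18/5) + 54)) - 334039 = (-135823 + (254*(-⅕) + 54)) - 334039 = (-135823 + (-254/5 + 54)) - 334039 = (-135823 + 16/5) - 334039 = -679099/5 - 334039 = -2349294/5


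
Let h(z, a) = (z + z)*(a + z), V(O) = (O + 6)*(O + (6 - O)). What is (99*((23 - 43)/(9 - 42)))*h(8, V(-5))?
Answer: 13440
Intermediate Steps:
V(O) = 36 + 6*O (V(O) = (6 + O)*6 = 36 + 6*O)
h(z, a) = 2*z*(a + z) (h(z, a) = (2*z)*(a + z) = 2*z*(a + z))
(99*((23 - 43)/(9 - 42)))*h(8, V(-5)) = (99*((23 - 43)/(9 - 42)))*(2*8*((36 + 6*(-5)) + 8)) = (99*(-20/(-33)))*(2*8*((36 - 30) + 8)) = (99*(-20*(-1/33)))*(2*8*(6 + 8)) = (99*(20/33))*(2*8*14) = 60*224 = 13440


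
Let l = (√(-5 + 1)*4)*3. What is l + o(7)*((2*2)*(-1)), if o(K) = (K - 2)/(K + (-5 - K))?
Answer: 4 + 24*I ≈ 4.0 + 24.0*I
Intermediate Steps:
l = 24*I (l = (√(-4)*4)*3 = ((2*I)*4)*3 = (8*I)*3 = 24*I ≈ 24.0*I)
o(K) = ⅖ - K/5 (o(K) = (-2 + K)/(-5) = (-2 + K)*(-⅕) = ⅖ - K/5)
l + o(7)*((2*2)*(-1)) = 24*I + (⅖ - ⅕*7)*((2*2)*(-1)) = 24*I + (⅖ - 7/5)*(4*(-1)) = 24*I - 1*(-4) = 24*I + 4 = 4 + 24*I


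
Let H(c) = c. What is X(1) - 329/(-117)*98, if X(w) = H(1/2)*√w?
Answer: 64601/234 ≈ 276.07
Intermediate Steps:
X(w) = √w/2
X(1) - 329/(-117)*98 = √1/2 - 329/(-117)*98 = (½)*1 - 329*(-1/117)*98 = ½ + (329/117)*98 = ½ + 32242/117 = 64601/234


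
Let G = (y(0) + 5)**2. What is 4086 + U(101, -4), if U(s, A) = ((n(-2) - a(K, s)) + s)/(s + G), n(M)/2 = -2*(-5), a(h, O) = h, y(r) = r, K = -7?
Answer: 257482/63 ≈ 4087.0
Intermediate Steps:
n(M) = 20 (n(M) = 2*(-2*(-5)) = 2*10 = 20)
G = 25 (G = (0 + 5)**2 = 5**2 = 25)
U(s, A) = (27 + s)/(25 + s) (U(s, A) = ((20 - 1*(-7)) + s)/(s + 25) = ((20 + 7) + s)/(25 + s) = (27 + s)/(25 + s))
4086 + U(101, -4) = 4086 + (27 + 101)/(25 + 101) = 4086 + 128/126 = 4086 + (1/126)*128 = 4086 + 64/63 = 257482/63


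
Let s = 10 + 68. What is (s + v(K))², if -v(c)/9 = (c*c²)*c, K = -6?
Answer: 134235396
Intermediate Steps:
s = 78
v(c) = -9*c⁴ (v(c) = -9*c*c²*c = -9*c³*c = -9*c⁴)
(s + v(K))² = (78 - 9*(-6)⁴)² = (78 - 9*1296)² = (78 - 11664)² = (-11586)² = 134235396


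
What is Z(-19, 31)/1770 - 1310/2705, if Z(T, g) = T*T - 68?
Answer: -305227/957570 ≈ -0.31875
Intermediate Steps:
Z(T, g) = -68 + T² (Z(T, g) = T² - 68 = -68 + T²)
Z(-19, 31)/1770 - 1310/2705 = (-68 + (-19)²)/1770 - 1310/2705 = (-68 + 361)*(1/1770) - 1310*1/2705 = 293*(1/1770) - 262/541 = 293/1770 - 262/541 = -305227/957570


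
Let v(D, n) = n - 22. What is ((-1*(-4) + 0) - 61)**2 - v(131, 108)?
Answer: 3163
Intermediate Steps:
v(D, n) = -22 + n
((-1*(-4) + 0) - 61)**2 - v(131, 108) = ((-1*(-4) + 0) - 61)**2 - (-22 + 108) = ((4 + 0) - 61)**2 - 1*86 = (4 - 61)**2 - 86 = (-57)**2 - 86 = 3249 - 86 = 3163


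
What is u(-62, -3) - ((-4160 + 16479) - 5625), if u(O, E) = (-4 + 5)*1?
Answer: -6693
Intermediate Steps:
u(O, E) = 1 (u(O, E) = 1*1 = 1)
u(-62, -3) - ((-4160 + 16479) - 5625) = 1 - ((-4160 + 16479) - 5625) = 1 - (12319 - 5625) = 1 - 1*6694 = 1 - 6694 = -6693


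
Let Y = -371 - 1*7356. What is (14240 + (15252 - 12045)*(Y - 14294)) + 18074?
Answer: -70589033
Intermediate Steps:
Y = -7727 (Y = -371 - 7356 = -7727)
(14240 + (15252 - 12045)*(Y - 14294)) + 18074 = (14240 + (15252 - 12045)*(-7727 - 14294)) + 18074 = (14240 + 3207*(-22021)) + 18074 = (14240 - 70621347) + 18074 = -70607107 + 18074 = -70589033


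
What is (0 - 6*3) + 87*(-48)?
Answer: -4194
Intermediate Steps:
(0 - 6*3) + 87*(-48) = (0 - 18) - 4176 = -18 - 4176 = -4194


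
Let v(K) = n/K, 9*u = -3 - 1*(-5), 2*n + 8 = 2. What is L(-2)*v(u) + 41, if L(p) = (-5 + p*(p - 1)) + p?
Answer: 109/2 ≈ 54.500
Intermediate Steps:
n = -3 (n = -4 + (1/2)*2 = -4 + 1 = -3)
u = 2/9 (u = (-3 - 1*(-5))/9 = (-3 + 5)/9 = (1/9)*2 = 2/9 ≈ 0.22222)
L(p) = -5 + p + p*(-1 + p) (L(p) = (-5 + p*(-1 + p)) + p = -5 + p + p*(-1 + p))
v(K) = -3/K
L(-2)*v(u) + 41 = (-5 + (-2)**2)*(-3/2/9) + 41 = (-5 + 4)*(-3*9/2) + 41 = -1*(-27/2) + 41 = 27/2 + 41 = 109/2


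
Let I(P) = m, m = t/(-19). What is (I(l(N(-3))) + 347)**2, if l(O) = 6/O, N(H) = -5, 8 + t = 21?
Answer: 43296400/361 ≈ 1.1993e+5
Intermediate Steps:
t = 13 (t = -8 + 21 = 13)
m = -13/19 (m = 13/(-19) = 13*(-1/19) = -13/19 ≈ -0.68421)
I(P) = -13/19
(I(l(N(-3))) + 347)**2 = (-13/19 + 347)**2 = (6580/19)**2 = 43296400/361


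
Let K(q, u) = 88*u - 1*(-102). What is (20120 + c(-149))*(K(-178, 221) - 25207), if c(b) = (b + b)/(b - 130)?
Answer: -31757142146/279 ≈ -1.1382e+8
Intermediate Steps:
K(q, u) = 102 + 88*u (K(q, u) = 88*u + 102 = 102 + 88*u)
c(b) = 2*b/(-130 + b) (c(b) = (2*b)/(-130 + b) = 2*b/(-130 + b))
(20120 + c(-149))*(K(-178, 221) - 25207) = (20120 + 2*(-149)/(-130 - 149))*((102 + 88*221) - 25207) = (20120 + 2*(-149)/(-279))*((102 + 19448) - 25207) = (20120 + 2*(-149)*(-1/279))*(19550 - 25207) = (20120 + 298/279)*(-5657) = (5613778/279)*(-5657) = -31757142146/279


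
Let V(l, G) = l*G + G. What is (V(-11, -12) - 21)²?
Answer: 9801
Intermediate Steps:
V(l, G) = G + G*l (V(l, G) = G*l + G = G + G*l)
(V(-11, -12) - 21)² = (-12*(1 - 11) - 21)² = (-12*(-10) - 21)² = (120 - 21)² = 99² = 9801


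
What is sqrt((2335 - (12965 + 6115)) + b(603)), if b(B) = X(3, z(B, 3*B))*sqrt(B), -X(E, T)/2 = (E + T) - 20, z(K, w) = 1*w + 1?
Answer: sqrt(-16745 - 10758*sqrt(67)) ≈ 323.73*I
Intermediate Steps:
z(K, w) = 1 + w (z(K, w) = w + 1 = 1 + w)
X(E, T) = 40 - 2*E - 2*T (X(E, T) = -2*((E + T) - 20) = -2*(-20 + E + T) = 40 - 2*E - 2*T)
b(B) = sqrt(B)*(32 - 6*B) (b(B) = (40 - 2*3 - 2*(1 + 3*B))*sqrt(B) = (40 - 6 + (-2 - 6*B))*sqrt(B) = (32 - 6*B)*sqrt(B) = sqrt(B)*(32 - 6*B))
sqrt((2335 - (12965 + 6115)) + b(603)) = sqrt((2335 - (12965 + 6115)) + sqrt(603)*(32 - 6*603)) = sqrt((2335 - 1*19080) + (3*sqrt(67))*(32 - 3618)) = sqrt((2335 - 19080) + (3*sqrt(67))*(-3586)) = sqrt(-16745 - 10758*sqrt(67))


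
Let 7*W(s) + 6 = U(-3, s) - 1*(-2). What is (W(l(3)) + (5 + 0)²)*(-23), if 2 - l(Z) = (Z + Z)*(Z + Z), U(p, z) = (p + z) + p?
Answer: -3013/7 ≈ -430.43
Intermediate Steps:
U(p, z) = z + 2*p
l(Z) = 2 - 4*Z² (l(Z) = 2 - (Z + Z)*(Z + Z) = 2 - 2*Z*2*Z = 2 - 4*Z²)
W(s) = -10/7 + s/7 (W(s) = -6/7 + ((s + 2*(-3)) - 1*(-2))/7 = -6/7 + ((s - 6) + 2)/7 = -6/7 + ((-6 + s) + 2)/7 = -6/7 + (-4 + s)/7 = -6/7 + (-4/7 + s/7) = -10/7 + s/7)
(W(l(3)) + (5 + 0)²)*(-23) = ((-10/7 + (2 - 4*3²)/7) + (5 + 0)²)*(-23) = ((-10/7 + (2 - 4*9)/7) + 5²)*(-23) = ((-10/7 + (2 - 36)/7) + 25)*(-23) = ((-10/7 + (⅐)*(-34)) + 25)*(-23) = ((-10/7 - 34/7) + 25)*(-23) = (-44/7 + 25)*(-23) = (131/7)*(-23) = -3013/7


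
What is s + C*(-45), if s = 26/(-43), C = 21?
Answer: -40661/43 ≈ -945.60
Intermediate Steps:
s = -26/43 (s = 26*(-1/43) = -26/43 ≈ -0.60465)
s + C*(-45) = -26/43 + 21*(-45) = -26/43 - 945 = -40661/43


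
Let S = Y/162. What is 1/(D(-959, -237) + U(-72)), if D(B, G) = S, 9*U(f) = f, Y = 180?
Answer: -9/62 ≈ -0.14516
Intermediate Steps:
U(f) = f/9
S = 10/9 (S = 180/162 = 180*(1/162) = 10/9 ≈ 1.1111)
D(B, G) = 10/9
1/(D(-959, -237) + U(-72)) = 1/(10/9 + (⅑)*(-72)) = 1/(10/9 - 8) = 1/(-62/9) = -9/62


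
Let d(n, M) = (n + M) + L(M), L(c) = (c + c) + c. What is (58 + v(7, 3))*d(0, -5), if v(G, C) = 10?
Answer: -1360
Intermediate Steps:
L(c) = 3*c (L(c) = 2*c + c = 3*c)
d(n, M) = n + 4*M (d(n, M) = (n + M) + 3*M = (M + n) + 3*M = n + 4*M)
(58 + v(7, 3))*d(0, -5) = (58 + 10)*(0 + 4*(-5)) = 68*(0 - 20) = 68*(-20) = -1360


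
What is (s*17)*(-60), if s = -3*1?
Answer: 3060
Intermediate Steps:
s = -3
(s*17)*(-60) = -3*17*(-60) = -51*(-60) = 3060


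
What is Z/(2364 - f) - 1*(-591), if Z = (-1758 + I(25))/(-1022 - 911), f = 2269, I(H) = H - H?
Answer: 108530043/183635 ≈ 591.01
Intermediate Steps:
I(H) = 0
Z = 1758/1933 (Z = (-1758 + 0)/(-1022 - 911) = -1758/(-1933) = -1758*(-1/1933) = 1758/1933 ≈ 0.90947)
Z/(2364 - f) - 1*(-591) = 1758/(1933*(2364 - 1*2269)) - 1*(-591) = 1758/(1933*(2364 - 2269)) + 591 = (1758/1933)/95 + 591 = (1758/1933)*(1/95) + 591 = 1758/183635 + 591 = 108530043/183635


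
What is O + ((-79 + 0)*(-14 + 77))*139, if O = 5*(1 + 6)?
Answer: -691768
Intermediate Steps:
O = 35 (O = 5*7 = 35)
O + ((-79 + 0)*(-14 + 77))*139 = 35 + ((-79 + 0)*(-14 + 77))*139 = 35 - 79*63*139 = 35 - 4977*139 = 35 - 691803 = -691768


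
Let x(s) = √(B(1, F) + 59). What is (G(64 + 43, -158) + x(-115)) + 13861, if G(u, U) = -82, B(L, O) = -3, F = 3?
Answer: 13779 + 2*√14 ≈ 13786.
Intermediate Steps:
x(s) = 2*√14 (x(s) = √(-3 + 59) = √56 = 2*√14)
(G(64 + 43, -158) + x(-115)) + 13861 = (-82 + 2*√14) + 13861 = 13779 + 2*√14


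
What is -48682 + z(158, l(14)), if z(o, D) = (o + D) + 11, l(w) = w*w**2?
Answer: -45769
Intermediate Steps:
l(w) = w**3
z(o, D) = 11 + D + o (z(o, D) = (D + o) + 11 = 11 + D + o)
-48682 + z(158, l(14)) = -48682 + (11 + 14**3 + 158) = -48682 + (11 + 2744 + 158) = -48682 + 2913 = -45769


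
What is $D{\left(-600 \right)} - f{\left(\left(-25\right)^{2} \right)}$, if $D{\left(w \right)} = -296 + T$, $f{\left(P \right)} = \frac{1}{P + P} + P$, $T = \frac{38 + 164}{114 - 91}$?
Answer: $- \frac{26226273}{28750} \approx -912.22$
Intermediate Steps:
$T = \frac{202}{23} \approx 8.7826$
$f{\left(P \right)} = P + \frac{1}{2 P}$ ($f{\left(P \right)} = \frac{1}{2 P} + P = P + \frac{1}{2 P}$)
$D{\left(w \right)} = - \frac{6606}{23}$ ($D{\left(w \right)} = -296 + \frac{202}{23} = - \frac{6606}{23}$)
$D{\left(-600 \right)} - f{\left(\left(-25\right)^{2} \right)} = - \frac{6606}{23} - \left(\left(-25\right)^{2} + \frac{1}{2 \left(-25\right)^{2}}\right) = - \frac{6606}{23} - \left(625 + \frac{1}{2 \cdot 625}\right) = - \frac{6606}{23} - \left(625 + \frac{1}{2} \cdot \frac{1}{625}\right) = - \frac{6606}{23} - \left(625 + \frac{1}{1250}\right) = - \frac{6606}{23} - \frac{781251}{1250} = - \frac{26226273}{28750}$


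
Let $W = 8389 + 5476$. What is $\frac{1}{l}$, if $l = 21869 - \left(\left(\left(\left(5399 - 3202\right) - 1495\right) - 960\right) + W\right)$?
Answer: $\frac{1}{8262} \approx 0.00012104$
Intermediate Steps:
$W = 13865$
$l = 8262$ ($l = 21869 - \left(\left(\left(\left(5399 - 3202\right) - 1495\right) - 960\right) + 13865\right) = 21869 - \left(\left(\left(2197 - 1495\right) - 960\right) + 13865\right) = 21869 - \left(\left(702 - 960\right) + 13865\right) = 21869 - \left(-258 + 13865\right) = 21869 - 13607 = 8262$)
$\frac{1}{l} = \frac{1}{8262}$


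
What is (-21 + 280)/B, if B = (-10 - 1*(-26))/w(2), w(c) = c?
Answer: 259/8 ≈ 32.375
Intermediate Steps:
B = 8 (B = (-10 - 1*(-26))/2 = (-10 + 26)*(½) = 16*(½) = 8)
(-21 + 280)/B = (-21 + 280)/8 = 259*(⅛) = 259/8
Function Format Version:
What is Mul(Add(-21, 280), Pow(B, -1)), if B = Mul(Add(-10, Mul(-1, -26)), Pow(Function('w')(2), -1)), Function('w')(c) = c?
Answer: Rational(259, 8) ≈ 32.375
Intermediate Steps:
B = 8 (B = Mul(Add(-10, Mul(-1, -26)), Pow(2, -1)) = Mul(Add(-10, 26), Rational(1, 2)) = Mul(16, Rational(1, 2)) = 8)
Mul(Add(-21, 280), Pow(B, -1)) = Mul(Add(-21, 280), Pow(8, -1)) = Mul(259, Rational(1, 8)) = Rational(259, 8)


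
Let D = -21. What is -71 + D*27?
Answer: -638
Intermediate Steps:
-71 + D*27 = -71 - 21*27 = -71 - 567 = -638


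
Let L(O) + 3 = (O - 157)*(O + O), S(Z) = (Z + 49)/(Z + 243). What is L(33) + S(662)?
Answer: -7408524/905 ≈ -8186.2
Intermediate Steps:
S(Z) = (49 + Z)/(243 + Z)
L(O) = -3 + 2*O*(-157 + O) (L(O) = -3 + (O - 157)*(O + O) = -3 + (-157 + O)*(2*O) = -3 + 2*O*(-157 + O))
L(33) + S(662) = (-3 - 314*33 + 2*33²) + (49 + 662)/(243 + 662) = (-3 - 10362 + 2*1089) + 711/905 = (-3 - 10362 + 2178) + (1/905)*711 = -8187 + 711/905 = -7408524/905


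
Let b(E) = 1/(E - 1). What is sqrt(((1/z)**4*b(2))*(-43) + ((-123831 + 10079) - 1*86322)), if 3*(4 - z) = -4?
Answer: I*sqrt(13112053147)/256 ≈ 447.3*I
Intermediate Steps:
z = 16/3 (z = 4 - 1/3*(-4) = 4 + 4/3 = 16/3 ≈ 5.3333)
b(E) = 1/(-1 + E)
sqrt(((1/z)**4*b(2))*(-43) + ((-123831 + 10079) - 1*86322)) = sqrt(((1/(16/3))**4/(-1 + 2))*(-43) + ((-123831 + 10079) - 1*86322)) = sqrt(((1*(3/16))**4/1)*(-43) + (-113752 - 86322)) = sqrt(((3/16)**4*1)*(-43) - 200074) = sqrt(((81/65536)*1)*(-43) - 200074) = sqrt((81/65536)*(-43) - 200074) = sqrt(-3483/65536 - 200074) = sqrt(-13112053147/65536) = I*sqrt(13112053147)/256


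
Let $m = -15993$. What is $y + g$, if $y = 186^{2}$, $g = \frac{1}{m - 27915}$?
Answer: $\frac{1519041167}{43908} \approx 34596.0$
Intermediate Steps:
$g = - \frac{1}{43908}$ ($g = \frac{1}{-15993 - 27915} = \frac{1}{-43908} = - \frac{1}{43908} \approx -2.2775 \cdot 10^{-5}$)
$y = 34596$
$y + g = 34596 - \frac{1}{43908} = \frac{1519041167}{43908}$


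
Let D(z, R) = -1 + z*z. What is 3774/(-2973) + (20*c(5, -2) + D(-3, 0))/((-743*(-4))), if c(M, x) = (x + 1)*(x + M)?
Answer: -947577/736313 ≈ -1.2869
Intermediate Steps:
c(M, x) = (1 + x)*(M + x)
D(z, R) = -1 + z²
3774/(-2973) + (20*c(5, -2) + D(-3, 0))/((-743*(-4))) = 3774/(-2973) + (20*(5 - 2 + (-2)² + 5*(-2)) + (-1 + (-3)²))/((-743*(-4))) = 3774*(-1/2973) + (20*(5 - 2 + 4 - 10) + (-1 + 9))/2972 = -1258/991 + (20*(-3) + 8)*(1/2972) = -1258/991 + (-60 + 8)*(1/2972) = -1258/991 - 52*1/2972 = -1258/991 - 13/743 = -947577/736313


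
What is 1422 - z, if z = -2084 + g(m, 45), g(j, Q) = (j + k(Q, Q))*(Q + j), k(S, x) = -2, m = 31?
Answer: 1302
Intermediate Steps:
g(j, Q) = (-2 + j)*(Q + j) (g(j, Q) = (j - 2)*(Q + j) = (-2 + j)*(Q + j))
z = 120 (z = -2084 + (31² - 2*45 - 2*31 + 45*31) = -2084 + (961 - 90 - 62 + 1395) = -2084 + 2204 = 120)
1422 - z = 1422 - 1*120 = 1422 - 120 = 1302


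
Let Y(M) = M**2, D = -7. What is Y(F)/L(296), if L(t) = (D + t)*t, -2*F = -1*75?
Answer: 5625/342176 ≈ 0.016439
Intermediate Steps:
F = 75/2 (F = -(-1)*75/2 = -1/2*(-75) = 75/2 ≈ 37.500)
L(t) = t*(-7 + t) (L(t) = (-7 + t)*t = t*(-7 + t))
Y(F)/L(296) = (75/2)**2/((296*(-7 + 296))) = 5625/(4*((296*289))) = (5625/4)/85544 = (5625/4)*(1/85544) = 5625/342176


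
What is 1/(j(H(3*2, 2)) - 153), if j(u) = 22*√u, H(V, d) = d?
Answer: -153/22441 - 22*√2/22441 ≈ -0.0082043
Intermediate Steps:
1/(j(H(3*2, 2)) - 153) = 1/(22*√2 - 153) = 1/(-153 + 22*√2)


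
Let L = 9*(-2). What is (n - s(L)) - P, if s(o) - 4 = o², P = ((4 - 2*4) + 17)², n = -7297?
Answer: -7794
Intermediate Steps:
L = -18
P = 169 (P = ((4 - 8) + 17)² = (-4 + 17)² = 13² = 169)
s(o) = 4 + o²
(n - s(L)) - P = (-7297 - (4 + (-18)²)) - 1*169 = (-7297 - (4 + 324)) - 169 = (-7297 - 1*328) - 169 = (-7297 - 328) - 169 = -7625 - 169 = -7794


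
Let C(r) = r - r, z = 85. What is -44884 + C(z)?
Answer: -44884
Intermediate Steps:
C(r) = 0
-44884 + C(z) = -44884 + 0 = -44884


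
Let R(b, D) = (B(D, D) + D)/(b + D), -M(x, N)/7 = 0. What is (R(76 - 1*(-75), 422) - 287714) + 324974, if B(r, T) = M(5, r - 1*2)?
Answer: 21350402/573 ≈ 37261.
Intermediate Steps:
M(x, N) = 0 (M(x, N) = -7*0 = 0)
B(r, T) = 0
R(b, D) = D/(D + b) (R(b, D) = (0 + D)/(b + D) = D/(D + b))
(R(76 - 1*(-75), 422) - 287714) + 324974 = (422/(422 + (76 - 1*(-75))) - 287714) + 324974 = (422/(422 + (76 + 75)) - 287714) + 324974 = (422/(422 + 151) - 287714) + 324974 = (422/573 - 287714) + 324974 = -164859700/573 + 324974 = 21350402/573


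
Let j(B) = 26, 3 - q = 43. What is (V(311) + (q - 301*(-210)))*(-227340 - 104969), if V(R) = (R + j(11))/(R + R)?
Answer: -13057110815793/622 ≈ -2.0992e+10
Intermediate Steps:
q = -40 (q = 3 - 1*43 = 3 - 43 = -40)
V(R) = (26 + R)/(2*R) (V(R) = (R + 26)/(R + R) = (26 + R)/((2*R)) = (26 + R)*(1/(2*R)) = (26 + R)/(2*R))
(V(311) + (q - 301*(-210)))*(-227340 - 104969) = ((1/2)*(26 + 311)/311 + (-40 - 301*(-210)))*(-227340 - 104969) = ((1/2)*(1/311)*337 + (-40 + 63210))*(-332309) = (337/622 + 63170)*(-332309) = (39292077/622)*(-332309) = -13057110815793/622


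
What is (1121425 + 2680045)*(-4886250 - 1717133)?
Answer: -25102562373010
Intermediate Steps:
(1121425 + 2680045)*(-4886250 - 1717133) = 3801470*(-6603383) = -25102562373010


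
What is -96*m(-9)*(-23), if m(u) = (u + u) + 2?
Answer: -35328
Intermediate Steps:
m(u) = 2 + 2*u (m(u) = 2*u + 2 = 2 + 2*u)
-96*m(-9)*(-23) = -96*(2 + 2*(-9))*(-23) = -96*(2 - 18)*(-23) = -96*(-16)*(-23) = 1536*(-23) = -35328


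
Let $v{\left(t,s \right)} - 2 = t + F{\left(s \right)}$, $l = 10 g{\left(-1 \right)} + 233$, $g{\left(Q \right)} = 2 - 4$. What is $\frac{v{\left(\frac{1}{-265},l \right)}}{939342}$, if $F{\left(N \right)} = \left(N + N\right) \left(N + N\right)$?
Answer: $\frac{1023227}{5296290} \approx 0.1932$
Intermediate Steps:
$g{\left(Q \right)} = -2$
$F{\left(N \right)} = 4 N^{2}$ ($F{\left(N \right)} = 2 N 2 N = 4 N^{2}$)
$l = 213$ ($l = 10 \left(-2\right) + 233 = -20 + 233 = 213$)
$v{\left(t,s \right)} = 2 + t + 4 s^{2}$ ($v{\left(t,s \right)} = 2 + \left(t + 4 s^{2}\right) = 2 + t + 4 s^{2}$)
$\frac{v{\left(\frac{1}{-265},l \right)}}{939342} = \frac{2 + \frac{1}{-265} + 4 \cdot 213^{2}}{939342} = \left(2 - \frac{1}{265} + 4 \cdot 45369\right) \frac{1}{939342} = \left(2 - \frac{1}{265} + 181476\right) \frac{1}{939342} = \frac{48091669}{265} \cdot \frac{1}{939342} = \frac{1023227}{5296290}$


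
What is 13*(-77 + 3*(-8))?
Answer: -1313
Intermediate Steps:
13*(-77 + 3*(-8)) = 13*(-77 - 24) = 13*(-101) = -1313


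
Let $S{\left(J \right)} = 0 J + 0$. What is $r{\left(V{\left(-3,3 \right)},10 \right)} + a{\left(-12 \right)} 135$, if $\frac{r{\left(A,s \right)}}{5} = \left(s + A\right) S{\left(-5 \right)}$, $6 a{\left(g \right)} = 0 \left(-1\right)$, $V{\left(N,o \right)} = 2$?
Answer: $0$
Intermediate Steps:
$S{\left(J \right)} = 0$ ($S{\left(J \right)} = 0 + 0 = 0$)
$a{\left(g \right)} = 0$ ($a{\left(g \right)} = \frac{0 \left(-1\right)}{6} = \frac{1}{6} \cdot 0 = 0$)
$r{\left(A,s \right)} = 0$ ($r{\left(A,s \right)} = 5 \left(s + A\right) 0 = 5 \left(A + s\right) 0 = 5 \cdot 0 = 0$)
$r{\left(V{\left(-3,3 \right)},10 \right)} + a{\left(-12 \right)} 135 = 0 + 0 \cdot 135 = 0 + 0 = 0$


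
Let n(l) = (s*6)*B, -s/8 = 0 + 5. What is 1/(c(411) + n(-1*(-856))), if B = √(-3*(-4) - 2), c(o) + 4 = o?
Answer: -407/410351 - 240*√10/410351 ≈ -0.0028413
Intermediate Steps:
s = -40 (s = -8*(0 + 5) = -8*5 = -40)
c(o) = -4 + o
B = √10 (B = √(12 - 2) = √10 ≈ 3.1623)
n(l) = -240*√10 (n(l) = (-40*6)*√10 = -240*√10)
1/(c(411) + n(-1*(-856))) = 1/((-4 + 411) - 240*√10) = 1/(407 - 240*√10)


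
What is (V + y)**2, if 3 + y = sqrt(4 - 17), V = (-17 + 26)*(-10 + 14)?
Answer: (33 + I*sqrt(13))**2 ≈ 1076.0 + 237.97*I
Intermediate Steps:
V = 36 (V = 9*4 = 36)
y = -3 + I*sqrt(13) (y = -3 + sqrt(4 - 17) = -3 + sqrt(-13) = -3 + I*sqrt(13) ≈ -3.0 + 3.6056*I)
(V + y)**2 = (36 + (-3 + I*sqrt(13)))**2 = (33 + I*sqrt(13))**2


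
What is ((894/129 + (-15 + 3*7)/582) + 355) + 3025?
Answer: 14126929/4171 ≈ 3386.9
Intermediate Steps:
((894/129 + (-15 + 3*7)/582) + 355) + 3025 = ((894*(1/129) + (-15 + 21)*(1/582)) + 355) + 3025 = ((298/43 + 6*(1/582)) + 355) + 3025 = ((298/43 + 1/97) + 355) + 3025 = (28949/4171 + 355) + 3025 = 1509654/4171 + 3025 = 14126929/4171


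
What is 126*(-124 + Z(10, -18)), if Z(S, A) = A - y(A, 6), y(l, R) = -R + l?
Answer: -14868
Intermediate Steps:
y(l, R) = l - R
Z(S, A) = 6 (Z(S, A) = A - (A - 1*6) = A - (A - 6) = A - (-6 + A) = A + (6 - A) = 6)
126*(-124 + Z(10, -18)) = 126*(-124 + 6) = 126*(-118) = -14868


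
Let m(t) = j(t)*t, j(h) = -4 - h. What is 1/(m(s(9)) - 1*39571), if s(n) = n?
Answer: -1/39688 ≈ -2.5197e-5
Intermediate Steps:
m(t) = t*(-4 - t) (m(t) = (-4 - t)*t = t*(-4 - t))
1/(m(s(9)) - 1*39571) = 1/(-1*9*(4 + 9) - 1*39571) = 1/(-1*9*13 - 39571) = 1/(-117 - 39571) = 1/(-39688) = -1/39688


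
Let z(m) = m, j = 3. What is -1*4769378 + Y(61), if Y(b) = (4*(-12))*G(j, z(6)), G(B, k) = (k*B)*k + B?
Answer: -4774706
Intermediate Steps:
G(B, k) = B + B*k² (G(B, k) = (B*k)*k + B = B*k² + B = B + B*k²)
Y(b) = -5328 (Y(b) = (4*(-12))*(3*(1 + 6²)) = -144*(1 + 36) = -144*37 = -48*111 = -5328)
-1*4769378 + Y(61) = -1*4769378 - 5328 = -4769378 - 5328 = -4774706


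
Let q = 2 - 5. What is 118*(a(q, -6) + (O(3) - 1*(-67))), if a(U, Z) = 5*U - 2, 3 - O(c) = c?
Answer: 5900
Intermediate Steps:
O(c) = 3 - c
q = -3
a(U, Z) = -2 + 5*U
118*(a(q, -6) + (O(3) - 1*(-67))) = 118*((-2 + 5*(-3)) + ((3 - 1*3) - 1*(-67))) = 118*((-2 - 15) + ((3 - 3) + 67)) = 118*(-17 + (0 + 67)) = 118*(-17 + 67) = 118*50 = 5900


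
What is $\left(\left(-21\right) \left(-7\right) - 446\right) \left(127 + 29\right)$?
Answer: $-46644$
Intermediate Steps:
$\left(\left(-21\right) \left(-7\right) - 446\right) \left(127 + 29\right) = \left(147 - 446\right) 156 = \left(-299\right) 156 = -46644$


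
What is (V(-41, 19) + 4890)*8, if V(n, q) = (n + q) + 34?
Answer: 39216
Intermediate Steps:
V(n, q) = 34 + n + q
(V(-41, 19) + 4890)*8 = ((34 - 41 + 19) + 4890)*8 = (12 + 4890)*8 = 4902*8 = 39216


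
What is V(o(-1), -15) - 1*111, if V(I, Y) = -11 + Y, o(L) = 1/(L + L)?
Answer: -137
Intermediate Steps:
o(L) = 1/(2*L)
V(o(-1), -15) - 1*111 = (-11 - 15) - 1*111 = -26 - 111 = -137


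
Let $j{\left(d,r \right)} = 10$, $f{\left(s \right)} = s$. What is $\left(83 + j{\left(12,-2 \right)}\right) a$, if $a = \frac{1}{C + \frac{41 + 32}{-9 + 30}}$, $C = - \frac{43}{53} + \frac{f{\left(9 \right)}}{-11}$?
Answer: $\frac{1138599}{22609} \approx 50.36$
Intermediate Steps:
$C = - \frac{950}{583}$ ($C = - \frac{43}{53} + \frac{9}{-11} = \left(-43\right) \frac{1}{53} + 9 \left(- \frac{1}{11}\right) = - \frac{43}{53} - \frac{9}{11} = - \frac{950}{583} \approx -1.6295$)
$a = \frac{12243}{22609}$ ($a = \frac{1}{- \frac{950}{583} + \frac{41 + 32}{-9 + 30}} = \frac{1}{- \frac{950}{583} + \frac{73}{21}} = \frac{1}{\frac{22609}{12243}} = \frac{12243}{22609} \approx 0.54151$)
$\left(83 + j{\left(12,-2 \right)}\right) a = \left(83 + 10\right) \frac{12243}{22609} = 93 \cdot \frac{12243}{22609} = \frac{1138599}{22609}$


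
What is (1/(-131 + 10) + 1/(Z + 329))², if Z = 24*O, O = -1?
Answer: 33856/1361979025 ≈ 2.4858e-5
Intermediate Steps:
Z = -24 (Z = 24*(-1) = -24)
(1/(-131 + 10) + 1/(Z + 329))² = (1/(-131 + 10) + 1/(-24 + 329))² = (1/(-121) + 1/305)² = (-1/121 + 1/305)² = (-184/36905)² = 33856/1361979025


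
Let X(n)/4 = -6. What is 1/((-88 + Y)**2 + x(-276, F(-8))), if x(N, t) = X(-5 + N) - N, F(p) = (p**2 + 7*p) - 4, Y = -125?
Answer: 1/45621 ≈ 2.1920e-5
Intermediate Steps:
X(n) = -24 (X(n) = 4*(-6) = -24)
F(p) = -4 + p**2 + 7*p
x(N, t) = -24 - N
1/((-88 + Y)**2 + x(-276, F(-8))) = 1/((-88 - 125)**2 + (-24 - 1*(-276))) = 1/((-213)**2 + (-24 + 276)) = 1/(45369 + 252) = 1/45621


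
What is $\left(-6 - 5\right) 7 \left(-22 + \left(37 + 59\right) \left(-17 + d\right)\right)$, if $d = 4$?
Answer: $97790$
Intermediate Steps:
$\left(-6 - 5\right) 7 \left(-22 + \left(37 + 59\right) \left(-17 + d\right)\right) = \left(-6 - 5\right) 7 \left(-22 + \left(37 + 59\right) \left(-17 + 4\right)\right) = \left(-11\right) 7 \left(-22 + 96 \left(-13\right)\right) = - 77 \left(-22 - 1248\right) = \left(-77\right) \left(-1270\right) = 97790$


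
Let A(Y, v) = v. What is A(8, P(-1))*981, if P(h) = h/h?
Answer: 981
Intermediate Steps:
P(h) = 1
A(8, P(-1))*981 = 1*981 = 981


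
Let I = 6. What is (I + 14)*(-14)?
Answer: -280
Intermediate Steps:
(I + 14)*(-14) = (6 + 14)*(-14) = 20*(-14) = -280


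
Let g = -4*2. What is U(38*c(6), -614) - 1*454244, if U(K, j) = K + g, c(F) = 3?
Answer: -454138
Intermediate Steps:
g = -8
U(K, j) = -8 + K (U(K, j) = K - 8 = -8 + K)
U(38*c(6), -614) - 1*454244 = (-8 + 38*3) - 1*454244 = (-8 + 114) - 454244 = 106 - 454244 = -454138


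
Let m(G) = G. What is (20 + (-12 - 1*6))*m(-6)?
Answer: -12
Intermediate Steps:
(20 + (-12 - 1*6))*m(-6) = (20 + (-12 - 1*6))*(-6) = (20 + (-12 - 6))*(-6) = (20 - 18)*(-6) = 2*(-6) = -12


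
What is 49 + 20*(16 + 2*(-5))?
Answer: 169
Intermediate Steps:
49 + 20*(16 + 2*(-5)) = 49 + 20*(16 - 10) = 49 + 20*6 = 49 + 120 = 169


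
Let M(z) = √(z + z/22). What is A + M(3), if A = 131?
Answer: 131 + √1518/22 ≈ 132.77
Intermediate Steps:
M(z) = √506*√z/22 (M(z) = √(z + z*(1/22)) = √(z + z/22) = √(23*z/22) = √506*√z/22)
A + M(3) = 131 + √506*√3/22 = 131 + √1518/22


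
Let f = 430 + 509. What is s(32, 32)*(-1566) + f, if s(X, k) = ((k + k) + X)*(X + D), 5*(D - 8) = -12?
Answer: -28258473/5 ≈ -5.6517e+6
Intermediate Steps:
D = 28/5 (D = 8 + (1/5)*(-12) = 8 - 12/5 = 28/5 ≈ 5.6000)
s(X, k) = (28/5 + X)*(X + 2*k) (s(X, k) = ((k + k) + X)*(X + 28/5) = (2*k + X)*(28/5 + X) = (X + 2*k)*(28/5 + X) = (28/5 + X)*(X + 2*k))
f = 939
s(32, 32)*(-1566) + f = (32**2 + (28/5)*32 + (56/5)*32 + 2*32*32)*(-1566) + 939 = (1024 + 896/5 + 1792/5 + 2048)*(-1566) + 939 = (18048/5)*(-1566) + 939 = -28263168/5 + 939 = -28258473/5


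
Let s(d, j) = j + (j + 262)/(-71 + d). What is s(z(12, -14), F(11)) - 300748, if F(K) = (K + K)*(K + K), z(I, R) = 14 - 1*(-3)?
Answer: -8107501/27 ≈ -3.0028e+5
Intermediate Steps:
z(I, R) = 17 (z(I, R) = 14 + 3 = 17)
F(K) = 4*K² (F(K) = (2*K)*(2*K) = 4*K²)
s(d, j) = j + (262 + j)/(-71 + d)
s(z(12, -14), F(11)) - 300748 = (262 - 280*11² + 17*(4*11²))/(-71 + 17) - 300748 = (262 - 280*121 + 17*(4*121))/(-54) - 300748 = -(262 - 70*484 + 17*484)/54 - 300748 = -(262 - 33880 + 8228)/54 - 300748 = -1/54*(-25390) - 300748 = 12695/27 - 300748 = -8107501/27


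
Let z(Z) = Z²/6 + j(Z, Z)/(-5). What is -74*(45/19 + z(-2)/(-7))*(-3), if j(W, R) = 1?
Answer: 48544/95 ≈ 510.99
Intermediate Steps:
z(Z) = -⅕ + Z²/6 (z(Z) = Z²/6 + 1/(-5) = Z²*(⅙) + 1*(-⅕) = Z²/6 - ⅕ = -⅕ + Z²/6)
-74*(45/19 + z(-2)/(-7))*(-3) = -74*(45/19 + (-⅕ + (⅙)*(-2)²)/(-7))*(-3) = -74*(45*(1/19) + (-⅕ + (⅙)*4)*(-⅐))*(-3) = -74*(45/19 + (-⅕ + ⅔)*(-⅐))*(-3) = -74*(45/19 + (7/15)*(-⅐))*(-3) = -74*(45/19 - 1/15)*(-3) = -74*656/285*(-3) = -48544/285*(-3) = 48544/95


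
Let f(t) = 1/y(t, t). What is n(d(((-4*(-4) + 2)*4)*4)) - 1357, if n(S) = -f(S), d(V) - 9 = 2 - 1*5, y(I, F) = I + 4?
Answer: -13571/10 ≈ -1357.1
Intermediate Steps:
y(I, F) = 4 + I
f(t) = 1/(4 + t)
d(V) = 6 (d(V) = 9 + (2 - 1*5) = 9 + (2 - 5) = 9 - 3 = 6)
n(S) = -1/(4 + S)
n(d(((-4*(-4) + 2)*4)*4)) - 1357 = -1/(4 + 6) - 1357 = -1/10 - 1357 = -1*⅒ - 1357 = -⅒ - 1357 = -13571/10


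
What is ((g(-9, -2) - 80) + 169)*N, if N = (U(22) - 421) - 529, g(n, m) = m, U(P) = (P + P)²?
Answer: 85782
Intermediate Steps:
U(P) = 4*P² (U(P) = (2*P)² = 4*P²)
N = 986 (N = (4*22² - 421) - 529 = (4*484 - 421) - 529 = (1936 - 421) - 529 = 1515 - 529 = 986)
((g(-9, -2) - 80) + 169)*N = ((-2 - 80) + 169)*986 = (-82 + 169)*986 = 87*986 = 85782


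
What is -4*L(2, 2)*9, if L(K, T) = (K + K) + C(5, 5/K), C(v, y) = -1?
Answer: -108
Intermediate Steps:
L(K, T) = -1 + 2*K (L(K, T) = (K + K) - 1 = 2*K - 1 = -1 + 2*K)
-4*L(2, 2)*9 = -4*(-1 + 2*2)*9 = -4*(-1 + 4)*9 = -4*3*9 = -12*9 = -1*108 = -108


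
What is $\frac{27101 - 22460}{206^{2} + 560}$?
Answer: $\frac{1547}{14332} \approx 0.10794$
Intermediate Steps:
$\frac{27101 - 22460}{206^{2} + 560} = \frac{4641}{42436 + 560} = \frac{4641}{42996} = 4641 \cdot \frac{1}{42996} = \frac{1547}{14332}$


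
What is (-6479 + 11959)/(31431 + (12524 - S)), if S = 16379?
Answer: 685/3447 ≈ 0.19872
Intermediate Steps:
(-6479 + 11959)/(31431 + (12524 - S)) = (-6479 + 11959)/(31431 + (12524 - 1*16379)) = 5480/(31431 + (12524 - 16379)) = 5480/(31431 - 3855) = 5480/27576 = 5480*(1/27576) = 685/3447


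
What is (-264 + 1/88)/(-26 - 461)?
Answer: 23231/42856 ≈ 0.54207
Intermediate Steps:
(-264 + 1/88)/(-26 - 461) = (-264 + 1/88)/(-487) = -23231/88*(-1/487) = 23231/42856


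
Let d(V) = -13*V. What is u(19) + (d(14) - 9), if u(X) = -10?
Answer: -201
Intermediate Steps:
u(19) + (d(14) - 9) = -10 + (-13*14 - 9) = -10 + (-182 - 9) = -10 - 191 = -201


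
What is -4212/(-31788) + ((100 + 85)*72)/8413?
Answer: 12745881/7428679 ≈ 1.7158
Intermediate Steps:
-4212/(-31788) + ((100 + 85)*72)/8413 = -4212*(-1/31788) + (185*72)*(1/8413) = 117/883 + 13320*(1/8413) = 117/883 + 13320/8413 = 12745881/7428679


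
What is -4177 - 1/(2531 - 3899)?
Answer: -5714135/1368 ≈ -4177.0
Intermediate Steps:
-4177 - 1/(2531 - 3899) = -4177 - 1/(-1368) = -4177 - 1*(-1/1368) = -4177 + 1/1368 = -5714135/1368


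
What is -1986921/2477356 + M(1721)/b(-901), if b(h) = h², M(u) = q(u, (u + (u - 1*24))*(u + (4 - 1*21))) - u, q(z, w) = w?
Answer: 753620423555/118301181068 ≈ 6.3704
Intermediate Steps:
M(u) = -u + (-24 + 2*u)*(-17 + u) (M(u) = (u + (u - 1*24))*(u + (4 - 1*21)) - u = (u + (u - 24))*(u + (4 - 21)) - u = (u + (-24 + u))*(u - 17) - u = (-24 + 2*u)*(-17 + u) - u = -u + (-24 + 2*u)*(-17 + u))
-1986921/2477356 + M(1721)/b(-901) = -1986921/2477356 + (408 - 59*1721 + 2*1721²)/((-901)²) = -1986921*1/2477356 + (408 - 101539 + 2*2961841)/811801 = -1986921/2477356 + (408 - 101539 + 5923682)*(1/811801) = -1986921/2477356 + 5822551*(1/811801) = -1986921/2477356 + 342503/47753 = 753620423555/118301181068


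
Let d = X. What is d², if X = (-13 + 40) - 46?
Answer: 361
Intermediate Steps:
X = -19 (X = 27 - 46 = -19)
d = -19
d² = (-19)² = 361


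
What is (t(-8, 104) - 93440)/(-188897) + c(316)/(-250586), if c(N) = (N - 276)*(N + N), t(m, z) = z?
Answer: 9306689368/23667471821 ≈ 0.39323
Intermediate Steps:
c(N) = 2*N*(-276 + N) (c(N) = (-276 + N)*(2*N) = 2*N*(-276 + N))
(t(-8, 104) - 93440)/(-188897) + c(316)/(-250586) = (104 - 93440)/(-188897) + (2*316*(-276 + 316))/(-250586) = -93336*(-1/188897) + (2*316*40)*(-1/250586) = 93336/188897 + 25280*(-1/250586) = 93336/188897 - 12640/125293 = 9306689368/23667471821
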